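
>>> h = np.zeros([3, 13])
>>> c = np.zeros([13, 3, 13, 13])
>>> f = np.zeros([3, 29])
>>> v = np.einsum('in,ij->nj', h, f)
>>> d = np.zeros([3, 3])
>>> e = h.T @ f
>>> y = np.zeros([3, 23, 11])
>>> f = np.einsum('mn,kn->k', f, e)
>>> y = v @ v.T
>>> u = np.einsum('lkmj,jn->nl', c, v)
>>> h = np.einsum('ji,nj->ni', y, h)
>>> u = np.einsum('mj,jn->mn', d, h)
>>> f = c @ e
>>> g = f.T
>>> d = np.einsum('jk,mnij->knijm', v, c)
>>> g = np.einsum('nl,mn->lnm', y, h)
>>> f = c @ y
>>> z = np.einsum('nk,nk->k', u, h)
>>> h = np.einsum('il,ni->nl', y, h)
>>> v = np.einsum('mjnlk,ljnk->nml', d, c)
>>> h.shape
(3, 13)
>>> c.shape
(13, 3, 13, 13)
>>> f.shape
(13, 3, 13, 13)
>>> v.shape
(13, 29, 13)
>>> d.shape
(29, 3, 13, 13, 13)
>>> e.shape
(13, 29)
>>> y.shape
(13, 13)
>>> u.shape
(3, 13)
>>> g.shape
(13, 13, 3)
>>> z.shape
(13,)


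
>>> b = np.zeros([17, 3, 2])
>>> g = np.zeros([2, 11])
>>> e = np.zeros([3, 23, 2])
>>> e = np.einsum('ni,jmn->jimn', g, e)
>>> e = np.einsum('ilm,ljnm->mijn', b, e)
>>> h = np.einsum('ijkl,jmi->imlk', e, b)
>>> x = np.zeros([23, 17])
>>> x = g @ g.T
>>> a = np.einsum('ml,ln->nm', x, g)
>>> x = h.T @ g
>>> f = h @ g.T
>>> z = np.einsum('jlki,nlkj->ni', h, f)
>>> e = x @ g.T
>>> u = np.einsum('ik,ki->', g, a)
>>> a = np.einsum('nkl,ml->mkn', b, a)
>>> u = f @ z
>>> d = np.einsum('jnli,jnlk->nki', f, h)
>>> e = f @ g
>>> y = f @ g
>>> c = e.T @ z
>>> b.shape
(17, 3, 2)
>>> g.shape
(2, 11)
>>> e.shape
(2, 3, 23, 11)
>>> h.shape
(2, 3, 23, 11)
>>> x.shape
(11, 23, 3, 11)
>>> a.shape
(11, 3, 17)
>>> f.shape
(2, 3, 23, 2)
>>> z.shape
(2, 11)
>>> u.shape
(2, 3, 23, 11)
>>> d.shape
(3, 11, 2)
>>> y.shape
(2, 3, 23, 11)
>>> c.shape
(11, 23, 3, 11)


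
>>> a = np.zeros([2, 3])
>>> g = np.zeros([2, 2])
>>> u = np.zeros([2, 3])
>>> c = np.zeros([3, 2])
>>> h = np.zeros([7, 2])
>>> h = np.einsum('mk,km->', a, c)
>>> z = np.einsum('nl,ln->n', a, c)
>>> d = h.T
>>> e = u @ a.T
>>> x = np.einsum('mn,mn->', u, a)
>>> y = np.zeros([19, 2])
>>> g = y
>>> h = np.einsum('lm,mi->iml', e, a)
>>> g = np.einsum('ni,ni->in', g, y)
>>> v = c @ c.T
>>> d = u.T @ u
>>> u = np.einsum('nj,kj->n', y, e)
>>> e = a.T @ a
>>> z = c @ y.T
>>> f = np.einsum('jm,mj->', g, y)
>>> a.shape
(2, 3)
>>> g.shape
(2, 19)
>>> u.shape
(19,)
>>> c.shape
(3, 2)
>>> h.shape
(3, 2, 2)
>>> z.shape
(3, 19)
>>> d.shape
(3, 3)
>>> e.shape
(3, 3)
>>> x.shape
()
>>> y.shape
(19, 2)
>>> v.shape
(3, 3)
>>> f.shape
()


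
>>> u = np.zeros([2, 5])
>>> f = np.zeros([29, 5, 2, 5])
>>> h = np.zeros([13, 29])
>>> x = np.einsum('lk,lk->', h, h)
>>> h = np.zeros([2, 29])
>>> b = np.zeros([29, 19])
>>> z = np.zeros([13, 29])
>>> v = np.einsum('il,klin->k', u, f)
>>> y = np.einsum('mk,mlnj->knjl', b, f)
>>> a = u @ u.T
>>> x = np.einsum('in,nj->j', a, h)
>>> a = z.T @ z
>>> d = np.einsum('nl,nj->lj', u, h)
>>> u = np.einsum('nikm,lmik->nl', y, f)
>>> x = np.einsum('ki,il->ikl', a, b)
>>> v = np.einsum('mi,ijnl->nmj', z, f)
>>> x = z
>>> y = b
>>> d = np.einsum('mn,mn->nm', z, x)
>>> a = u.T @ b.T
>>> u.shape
(19, 29)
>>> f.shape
(29, 5, 2, 5)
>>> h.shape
(2, 29)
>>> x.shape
(13, 29)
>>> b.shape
(29, 19)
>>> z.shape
(13, 29)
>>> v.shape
(2, 13, 5)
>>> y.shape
(29, 19)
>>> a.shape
(29, 29)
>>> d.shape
(29, 13)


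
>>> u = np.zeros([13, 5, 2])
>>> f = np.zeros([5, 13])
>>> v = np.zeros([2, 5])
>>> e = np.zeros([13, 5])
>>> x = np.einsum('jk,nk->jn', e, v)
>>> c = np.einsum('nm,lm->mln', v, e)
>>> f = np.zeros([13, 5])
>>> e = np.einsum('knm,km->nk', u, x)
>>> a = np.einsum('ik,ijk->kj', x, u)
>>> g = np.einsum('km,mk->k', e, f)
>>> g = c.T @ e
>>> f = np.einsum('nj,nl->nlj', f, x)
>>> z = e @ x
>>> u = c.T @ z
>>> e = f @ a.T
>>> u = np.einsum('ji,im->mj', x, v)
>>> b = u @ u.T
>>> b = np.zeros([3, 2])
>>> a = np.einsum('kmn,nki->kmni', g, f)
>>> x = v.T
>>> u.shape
(5, 13)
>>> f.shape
(13, 2, 5)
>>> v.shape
(2, 5)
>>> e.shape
(13, 2, 2)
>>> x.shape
(5, 2)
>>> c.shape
(5, 13, 2)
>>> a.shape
(2, 13, 13, 5)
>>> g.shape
(2, 13, 13)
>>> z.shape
(5, 2)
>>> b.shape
(3, 2)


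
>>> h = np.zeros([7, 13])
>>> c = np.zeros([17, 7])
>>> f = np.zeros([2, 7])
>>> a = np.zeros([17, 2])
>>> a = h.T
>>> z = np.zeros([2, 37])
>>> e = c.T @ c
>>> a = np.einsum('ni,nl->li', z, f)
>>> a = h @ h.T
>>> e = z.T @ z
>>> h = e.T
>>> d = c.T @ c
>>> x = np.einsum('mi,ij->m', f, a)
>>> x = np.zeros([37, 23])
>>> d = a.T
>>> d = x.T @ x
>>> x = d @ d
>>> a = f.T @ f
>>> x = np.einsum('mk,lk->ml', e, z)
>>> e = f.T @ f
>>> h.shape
(37, 37)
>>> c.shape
(17, 7)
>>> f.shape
(2, 7)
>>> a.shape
(7, 7)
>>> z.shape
(2, 37)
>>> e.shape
(7, 7)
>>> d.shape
(23, 23)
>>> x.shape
(37, 2)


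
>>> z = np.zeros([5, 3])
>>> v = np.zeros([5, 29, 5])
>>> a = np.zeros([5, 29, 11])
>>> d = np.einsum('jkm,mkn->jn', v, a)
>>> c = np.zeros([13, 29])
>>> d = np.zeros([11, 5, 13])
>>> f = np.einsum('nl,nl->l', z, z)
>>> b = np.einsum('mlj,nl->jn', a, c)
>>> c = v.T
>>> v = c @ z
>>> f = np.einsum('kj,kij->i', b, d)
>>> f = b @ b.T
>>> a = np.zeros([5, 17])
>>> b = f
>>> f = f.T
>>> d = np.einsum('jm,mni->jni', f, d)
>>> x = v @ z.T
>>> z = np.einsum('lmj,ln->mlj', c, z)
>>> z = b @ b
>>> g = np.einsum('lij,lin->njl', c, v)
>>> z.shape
(11, 11)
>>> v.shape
(5, 29, 3)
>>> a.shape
(5, 17)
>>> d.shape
(11, 5, 13)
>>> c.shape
(5, 29, 5)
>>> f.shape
(11, 11)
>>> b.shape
(11, 11)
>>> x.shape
(5, 29, 5)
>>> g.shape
(3, 5, 5)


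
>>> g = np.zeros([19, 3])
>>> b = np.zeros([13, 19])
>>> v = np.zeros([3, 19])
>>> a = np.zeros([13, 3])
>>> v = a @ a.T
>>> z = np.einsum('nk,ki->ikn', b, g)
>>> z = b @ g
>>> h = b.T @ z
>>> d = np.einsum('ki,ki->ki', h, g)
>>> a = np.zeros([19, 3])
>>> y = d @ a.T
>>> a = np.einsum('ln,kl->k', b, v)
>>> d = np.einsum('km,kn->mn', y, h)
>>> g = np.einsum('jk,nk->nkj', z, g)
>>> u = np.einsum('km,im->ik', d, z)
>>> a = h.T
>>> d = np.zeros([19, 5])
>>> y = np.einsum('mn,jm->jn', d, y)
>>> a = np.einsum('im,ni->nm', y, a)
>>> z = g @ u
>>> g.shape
(19, 3, 13)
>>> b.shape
(13, 19)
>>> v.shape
(13, 13)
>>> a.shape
(3, 5)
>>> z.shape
(19, 3, 19)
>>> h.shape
(19, 3)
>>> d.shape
(19, 5)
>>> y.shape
(19, 5)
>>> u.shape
(13, 19)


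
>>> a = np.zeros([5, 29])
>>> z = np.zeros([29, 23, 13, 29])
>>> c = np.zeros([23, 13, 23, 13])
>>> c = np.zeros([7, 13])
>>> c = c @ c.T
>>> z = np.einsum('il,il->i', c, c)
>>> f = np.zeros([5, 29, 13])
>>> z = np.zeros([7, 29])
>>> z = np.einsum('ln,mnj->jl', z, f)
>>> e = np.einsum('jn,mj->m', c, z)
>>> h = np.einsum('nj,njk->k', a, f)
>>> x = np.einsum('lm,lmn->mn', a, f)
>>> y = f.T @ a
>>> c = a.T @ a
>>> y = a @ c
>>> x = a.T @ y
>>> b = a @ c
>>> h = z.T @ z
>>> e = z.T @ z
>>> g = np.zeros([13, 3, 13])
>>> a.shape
(5, 29)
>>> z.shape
(13, 7)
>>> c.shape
(29, 29)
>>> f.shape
(5, 29, 13)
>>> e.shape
(7, 7)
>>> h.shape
(7, 7)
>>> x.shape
(29, 29)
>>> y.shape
(5, 29)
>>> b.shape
(5, 29)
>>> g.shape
(13, 3, 13)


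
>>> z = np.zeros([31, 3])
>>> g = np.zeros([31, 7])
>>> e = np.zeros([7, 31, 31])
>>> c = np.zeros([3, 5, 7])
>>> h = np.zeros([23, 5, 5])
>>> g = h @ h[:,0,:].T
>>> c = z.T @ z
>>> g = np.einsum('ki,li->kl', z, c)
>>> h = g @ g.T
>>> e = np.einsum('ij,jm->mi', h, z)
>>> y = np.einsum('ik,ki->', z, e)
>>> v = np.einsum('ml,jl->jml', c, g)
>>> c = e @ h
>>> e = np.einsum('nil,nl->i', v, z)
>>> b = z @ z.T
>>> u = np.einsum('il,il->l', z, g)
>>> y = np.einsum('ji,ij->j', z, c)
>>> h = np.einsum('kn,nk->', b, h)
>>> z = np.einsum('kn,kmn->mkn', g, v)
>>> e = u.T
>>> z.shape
(3, 31, 3)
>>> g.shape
(31, 3)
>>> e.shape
(3,)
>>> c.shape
(3, 31)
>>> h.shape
()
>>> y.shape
(31,)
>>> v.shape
(31, 3, 3)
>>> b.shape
(31, 31)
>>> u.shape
(3,)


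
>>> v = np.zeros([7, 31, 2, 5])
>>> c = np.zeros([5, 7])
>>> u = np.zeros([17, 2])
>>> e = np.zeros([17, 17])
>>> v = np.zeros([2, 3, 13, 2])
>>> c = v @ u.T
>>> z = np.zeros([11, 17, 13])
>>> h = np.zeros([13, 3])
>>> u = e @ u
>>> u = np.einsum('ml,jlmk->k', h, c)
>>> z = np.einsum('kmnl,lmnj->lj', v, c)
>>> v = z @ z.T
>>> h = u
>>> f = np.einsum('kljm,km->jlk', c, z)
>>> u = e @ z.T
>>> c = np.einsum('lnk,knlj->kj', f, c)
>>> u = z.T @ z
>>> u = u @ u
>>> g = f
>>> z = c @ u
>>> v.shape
(2, 2)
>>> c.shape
(2, 17)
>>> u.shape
(17, 17)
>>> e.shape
(17, 17)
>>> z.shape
(2, 17)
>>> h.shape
(17,)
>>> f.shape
(13, 3, 2)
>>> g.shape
(13, 3, 2)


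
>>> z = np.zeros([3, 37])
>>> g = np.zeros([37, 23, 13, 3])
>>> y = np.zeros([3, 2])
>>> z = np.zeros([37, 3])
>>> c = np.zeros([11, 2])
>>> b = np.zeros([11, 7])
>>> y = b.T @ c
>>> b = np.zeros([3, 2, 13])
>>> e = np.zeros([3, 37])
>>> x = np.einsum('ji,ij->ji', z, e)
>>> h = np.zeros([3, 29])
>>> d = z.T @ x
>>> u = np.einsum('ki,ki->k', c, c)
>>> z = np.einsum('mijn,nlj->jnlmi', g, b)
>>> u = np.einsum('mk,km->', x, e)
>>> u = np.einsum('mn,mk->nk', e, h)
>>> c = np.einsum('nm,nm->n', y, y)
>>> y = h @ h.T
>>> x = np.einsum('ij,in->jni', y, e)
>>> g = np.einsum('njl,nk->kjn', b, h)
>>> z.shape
(13, 3, 2, 37, 23)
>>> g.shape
(29, 2, 3)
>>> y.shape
(3, 3)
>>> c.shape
(7,)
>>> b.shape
(3, 2, 13)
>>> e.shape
(3, 37)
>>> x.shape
(3, 37, 3)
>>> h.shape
(3, 29)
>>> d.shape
(3, 3)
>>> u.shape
(37, 29)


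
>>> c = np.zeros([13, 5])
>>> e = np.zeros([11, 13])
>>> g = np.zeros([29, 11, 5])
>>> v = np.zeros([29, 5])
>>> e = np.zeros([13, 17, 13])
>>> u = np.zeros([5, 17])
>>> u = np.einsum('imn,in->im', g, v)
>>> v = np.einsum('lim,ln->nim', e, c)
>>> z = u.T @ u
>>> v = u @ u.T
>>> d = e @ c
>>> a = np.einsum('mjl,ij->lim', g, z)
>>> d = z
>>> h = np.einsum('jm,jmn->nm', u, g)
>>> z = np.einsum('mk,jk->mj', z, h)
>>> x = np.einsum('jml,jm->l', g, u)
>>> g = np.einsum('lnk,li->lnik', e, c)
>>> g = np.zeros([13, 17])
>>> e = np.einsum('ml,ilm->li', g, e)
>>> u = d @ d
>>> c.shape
(13, 5)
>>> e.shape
(17, 13)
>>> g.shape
(13, 17)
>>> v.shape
(29, 29)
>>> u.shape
(11, 11)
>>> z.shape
(11, 5)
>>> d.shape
(11, 11)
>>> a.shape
(5, 11, 29)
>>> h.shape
(5, 11)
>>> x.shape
(5,)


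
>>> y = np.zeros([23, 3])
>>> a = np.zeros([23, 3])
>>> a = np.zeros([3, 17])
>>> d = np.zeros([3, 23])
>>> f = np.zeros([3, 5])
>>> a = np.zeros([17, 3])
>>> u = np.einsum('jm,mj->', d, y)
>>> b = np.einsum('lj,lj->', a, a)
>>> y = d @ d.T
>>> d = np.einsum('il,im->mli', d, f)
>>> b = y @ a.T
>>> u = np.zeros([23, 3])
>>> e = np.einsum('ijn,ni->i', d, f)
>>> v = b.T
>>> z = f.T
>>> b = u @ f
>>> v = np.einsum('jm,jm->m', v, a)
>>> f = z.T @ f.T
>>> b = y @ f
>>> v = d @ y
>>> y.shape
(3, 3)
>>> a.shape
(17, 3)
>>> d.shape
(5, 23, 3)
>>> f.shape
(3, 3)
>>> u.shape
(23, 3)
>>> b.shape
(3, 3)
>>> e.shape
(5,)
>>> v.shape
(5, 23, 3)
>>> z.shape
(5, 3)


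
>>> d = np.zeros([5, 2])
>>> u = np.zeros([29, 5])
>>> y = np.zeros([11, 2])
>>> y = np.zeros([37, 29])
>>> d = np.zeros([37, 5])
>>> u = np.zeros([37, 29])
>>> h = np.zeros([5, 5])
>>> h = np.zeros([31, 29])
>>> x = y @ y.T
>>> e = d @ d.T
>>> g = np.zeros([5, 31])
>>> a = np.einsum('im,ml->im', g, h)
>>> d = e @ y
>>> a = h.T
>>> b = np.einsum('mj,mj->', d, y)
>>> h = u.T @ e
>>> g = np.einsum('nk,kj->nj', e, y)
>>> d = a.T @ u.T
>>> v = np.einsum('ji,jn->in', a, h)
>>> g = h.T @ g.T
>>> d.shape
(31, 37)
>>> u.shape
(37, 29)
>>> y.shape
(37, 29)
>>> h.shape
(29, 37)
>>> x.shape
(37, 37)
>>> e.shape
(37, 37)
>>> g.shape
(37, 37)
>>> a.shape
(29, 31)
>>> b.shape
()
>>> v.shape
(31, 37)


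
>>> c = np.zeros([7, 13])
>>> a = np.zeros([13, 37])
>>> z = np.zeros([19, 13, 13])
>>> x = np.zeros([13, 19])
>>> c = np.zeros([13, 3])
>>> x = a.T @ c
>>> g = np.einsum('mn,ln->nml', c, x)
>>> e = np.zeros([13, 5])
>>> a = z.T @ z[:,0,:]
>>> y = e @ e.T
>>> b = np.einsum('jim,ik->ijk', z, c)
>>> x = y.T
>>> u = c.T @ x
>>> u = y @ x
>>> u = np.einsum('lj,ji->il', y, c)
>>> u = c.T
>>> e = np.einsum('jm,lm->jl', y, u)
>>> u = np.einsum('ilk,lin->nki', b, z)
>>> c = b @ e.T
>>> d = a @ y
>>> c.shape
(13, 19, 13)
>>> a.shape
(13, 13, 13)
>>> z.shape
(19, 13, 13)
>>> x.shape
(13, 13)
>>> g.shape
(3, 13, 37)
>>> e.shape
(13, 3)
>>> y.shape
(13, 13)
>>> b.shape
(13, 19, 3)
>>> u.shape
(13, 3, 13)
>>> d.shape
(13, 13, 13)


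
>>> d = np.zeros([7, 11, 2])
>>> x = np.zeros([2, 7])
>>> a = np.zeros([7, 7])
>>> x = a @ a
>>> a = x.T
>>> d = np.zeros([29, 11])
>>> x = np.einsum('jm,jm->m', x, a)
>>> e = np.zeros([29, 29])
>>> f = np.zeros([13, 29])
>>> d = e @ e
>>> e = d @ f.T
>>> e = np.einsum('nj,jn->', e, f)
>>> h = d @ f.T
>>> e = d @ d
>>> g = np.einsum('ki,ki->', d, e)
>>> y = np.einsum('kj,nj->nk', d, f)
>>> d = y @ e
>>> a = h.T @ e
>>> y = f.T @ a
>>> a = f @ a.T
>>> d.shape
(13, 29)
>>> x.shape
(7,)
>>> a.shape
(13, 13)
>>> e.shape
(29, 29)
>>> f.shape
(13, 29)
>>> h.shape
(29, 13)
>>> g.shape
()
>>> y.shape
(29, 29)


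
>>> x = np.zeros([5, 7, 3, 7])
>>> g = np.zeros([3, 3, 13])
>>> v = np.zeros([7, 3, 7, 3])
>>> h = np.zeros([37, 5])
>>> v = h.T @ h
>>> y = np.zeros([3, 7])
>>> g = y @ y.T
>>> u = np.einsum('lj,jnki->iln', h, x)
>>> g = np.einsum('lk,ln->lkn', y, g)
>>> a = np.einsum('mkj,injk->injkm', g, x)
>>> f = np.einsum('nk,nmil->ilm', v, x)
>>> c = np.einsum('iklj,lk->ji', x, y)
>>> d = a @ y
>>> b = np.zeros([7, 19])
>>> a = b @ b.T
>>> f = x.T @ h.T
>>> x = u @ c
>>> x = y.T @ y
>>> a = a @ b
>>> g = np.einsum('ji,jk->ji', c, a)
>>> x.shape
(7, 7)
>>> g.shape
(7, 5)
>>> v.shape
(5, 5)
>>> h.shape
(37, 5)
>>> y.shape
(3, 7)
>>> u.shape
(7, 37, 7)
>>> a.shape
(7, 19)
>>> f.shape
(7, 3, 7, 37)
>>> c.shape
(7, 5)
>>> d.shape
(5, 7, 3, 7, 7)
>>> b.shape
(7, 19)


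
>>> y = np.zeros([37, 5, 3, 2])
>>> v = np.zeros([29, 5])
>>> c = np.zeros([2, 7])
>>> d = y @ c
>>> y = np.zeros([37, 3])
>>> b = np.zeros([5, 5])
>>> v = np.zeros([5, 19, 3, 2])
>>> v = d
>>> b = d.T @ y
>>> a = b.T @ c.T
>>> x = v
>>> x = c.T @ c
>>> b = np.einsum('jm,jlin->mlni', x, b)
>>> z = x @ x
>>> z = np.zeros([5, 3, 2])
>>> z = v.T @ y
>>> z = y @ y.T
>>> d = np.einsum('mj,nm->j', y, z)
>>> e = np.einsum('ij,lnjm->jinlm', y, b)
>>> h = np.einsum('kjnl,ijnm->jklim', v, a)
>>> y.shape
(37, 3)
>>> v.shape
(37, 5, 3, 7)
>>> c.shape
(2, 7)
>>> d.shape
(3,)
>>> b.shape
(7, 3, 3, 5)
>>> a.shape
(3, 5, 3, 2)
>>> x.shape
(7, 7)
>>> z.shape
(37, 37)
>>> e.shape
(3, 37, 3, 7, 5)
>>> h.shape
(5, 37, 7, 3, 2)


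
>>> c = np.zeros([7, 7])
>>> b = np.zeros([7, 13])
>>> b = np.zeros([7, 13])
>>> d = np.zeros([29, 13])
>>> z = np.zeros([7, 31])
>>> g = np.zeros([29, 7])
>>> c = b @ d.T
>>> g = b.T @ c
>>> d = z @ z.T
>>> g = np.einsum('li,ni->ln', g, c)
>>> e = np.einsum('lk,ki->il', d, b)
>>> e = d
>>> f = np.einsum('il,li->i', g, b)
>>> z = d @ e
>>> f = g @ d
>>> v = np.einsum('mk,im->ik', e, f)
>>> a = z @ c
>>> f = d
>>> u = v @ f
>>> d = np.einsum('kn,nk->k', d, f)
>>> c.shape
(7, 29)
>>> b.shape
(7, 13)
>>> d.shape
(7,)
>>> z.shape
(7, 7)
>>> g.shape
(13, 7)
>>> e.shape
(7, 7)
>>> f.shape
(7, 7)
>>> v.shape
(13, 7)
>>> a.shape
(7, 29)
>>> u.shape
(13, 7)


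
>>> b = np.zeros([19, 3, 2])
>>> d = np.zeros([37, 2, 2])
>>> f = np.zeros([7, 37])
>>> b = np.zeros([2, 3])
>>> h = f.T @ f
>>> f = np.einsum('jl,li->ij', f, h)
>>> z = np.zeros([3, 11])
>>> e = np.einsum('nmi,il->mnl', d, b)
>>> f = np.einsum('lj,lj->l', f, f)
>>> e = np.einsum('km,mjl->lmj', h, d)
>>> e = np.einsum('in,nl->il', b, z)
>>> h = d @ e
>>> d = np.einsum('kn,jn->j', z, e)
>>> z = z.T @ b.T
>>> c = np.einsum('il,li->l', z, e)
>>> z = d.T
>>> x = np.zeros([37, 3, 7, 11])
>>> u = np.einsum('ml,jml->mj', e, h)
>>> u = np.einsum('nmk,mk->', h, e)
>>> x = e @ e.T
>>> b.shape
(2, 3)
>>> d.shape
(2,)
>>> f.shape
(37,)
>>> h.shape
(37, 2, 11)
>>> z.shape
(2,)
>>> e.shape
(2, 11)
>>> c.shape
(2,)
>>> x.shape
(2, 2)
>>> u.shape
()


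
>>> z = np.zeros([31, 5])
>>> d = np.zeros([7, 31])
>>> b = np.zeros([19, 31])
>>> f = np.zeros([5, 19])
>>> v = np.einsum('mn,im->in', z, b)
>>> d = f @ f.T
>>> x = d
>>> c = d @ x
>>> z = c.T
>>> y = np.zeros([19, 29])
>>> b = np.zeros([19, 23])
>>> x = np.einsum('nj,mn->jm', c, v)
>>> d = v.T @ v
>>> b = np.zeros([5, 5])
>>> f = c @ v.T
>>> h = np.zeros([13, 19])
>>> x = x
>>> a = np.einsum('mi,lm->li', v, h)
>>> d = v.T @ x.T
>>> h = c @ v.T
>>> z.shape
(5, 5)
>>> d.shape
(5, 5)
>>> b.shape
(5, 5)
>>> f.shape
(5, 19)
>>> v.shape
(19, 5)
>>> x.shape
(5, 19)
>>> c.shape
(5, 5)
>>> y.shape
(19, 29)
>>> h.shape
(5, 19)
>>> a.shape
(13, 5)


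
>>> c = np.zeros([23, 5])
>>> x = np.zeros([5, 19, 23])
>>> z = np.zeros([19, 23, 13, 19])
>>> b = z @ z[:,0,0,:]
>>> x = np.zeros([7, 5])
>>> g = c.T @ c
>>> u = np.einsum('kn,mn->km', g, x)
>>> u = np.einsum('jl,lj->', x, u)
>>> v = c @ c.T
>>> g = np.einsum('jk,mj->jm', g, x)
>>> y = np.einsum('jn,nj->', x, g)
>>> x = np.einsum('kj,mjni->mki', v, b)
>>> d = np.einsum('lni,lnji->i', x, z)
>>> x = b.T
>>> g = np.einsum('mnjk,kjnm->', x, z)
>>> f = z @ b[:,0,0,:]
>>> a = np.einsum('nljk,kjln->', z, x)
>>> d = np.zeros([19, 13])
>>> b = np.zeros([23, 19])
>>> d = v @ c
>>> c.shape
(23, 5)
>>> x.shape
(19, 13, 23, 19)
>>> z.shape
(19, 23, 13, 19)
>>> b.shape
(23, 19)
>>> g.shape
()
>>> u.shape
()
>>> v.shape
(23, 23)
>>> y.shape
()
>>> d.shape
(23, 5)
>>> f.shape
(19, 23, 13, 19)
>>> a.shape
()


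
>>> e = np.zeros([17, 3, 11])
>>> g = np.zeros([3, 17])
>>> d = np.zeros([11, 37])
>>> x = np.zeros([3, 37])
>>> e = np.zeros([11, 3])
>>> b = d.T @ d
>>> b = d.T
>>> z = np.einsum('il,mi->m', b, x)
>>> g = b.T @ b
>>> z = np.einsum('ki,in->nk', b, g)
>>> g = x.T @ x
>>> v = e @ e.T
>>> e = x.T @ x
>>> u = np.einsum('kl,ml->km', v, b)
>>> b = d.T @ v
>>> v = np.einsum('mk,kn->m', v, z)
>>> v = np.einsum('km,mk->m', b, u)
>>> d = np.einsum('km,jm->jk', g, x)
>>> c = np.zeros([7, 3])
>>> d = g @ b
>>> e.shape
(37, 37)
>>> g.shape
(37, 37)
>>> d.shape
(37, 11)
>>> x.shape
(3, 37)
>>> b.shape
(37, 11)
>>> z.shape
(11, 37)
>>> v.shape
(11,)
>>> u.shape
(11, 37)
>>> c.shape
(7, 3)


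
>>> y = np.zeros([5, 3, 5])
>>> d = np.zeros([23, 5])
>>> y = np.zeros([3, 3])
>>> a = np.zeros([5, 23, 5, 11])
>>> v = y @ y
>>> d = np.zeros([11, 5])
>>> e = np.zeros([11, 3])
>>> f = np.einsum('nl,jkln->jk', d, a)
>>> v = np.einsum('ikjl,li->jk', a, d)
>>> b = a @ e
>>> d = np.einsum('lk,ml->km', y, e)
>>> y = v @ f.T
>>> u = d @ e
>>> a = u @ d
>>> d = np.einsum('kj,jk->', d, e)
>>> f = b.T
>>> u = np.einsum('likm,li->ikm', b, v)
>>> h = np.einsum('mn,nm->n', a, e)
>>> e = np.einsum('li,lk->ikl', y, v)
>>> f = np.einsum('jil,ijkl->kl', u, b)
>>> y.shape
(5, 5)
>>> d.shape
()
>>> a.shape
(3, 11)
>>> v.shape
(5, 23)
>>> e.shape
(5, 23, 5)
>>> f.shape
(5, 3)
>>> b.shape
(5, 23, 5, 3)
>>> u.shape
(23, 5, 3)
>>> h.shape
(11,)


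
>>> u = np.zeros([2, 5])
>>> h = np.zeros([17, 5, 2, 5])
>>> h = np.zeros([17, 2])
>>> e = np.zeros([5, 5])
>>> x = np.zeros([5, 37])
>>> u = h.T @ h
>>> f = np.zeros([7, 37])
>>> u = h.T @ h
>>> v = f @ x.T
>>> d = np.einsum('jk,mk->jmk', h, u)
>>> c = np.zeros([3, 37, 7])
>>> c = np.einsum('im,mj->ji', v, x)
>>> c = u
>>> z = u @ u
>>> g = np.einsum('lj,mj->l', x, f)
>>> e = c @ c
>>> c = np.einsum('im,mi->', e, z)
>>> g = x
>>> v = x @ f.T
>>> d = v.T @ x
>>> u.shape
(2, 2)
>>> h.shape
(17, 2)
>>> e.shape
(2, 2)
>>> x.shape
(5, 37)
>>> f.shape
(7, 37)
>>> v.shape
(5, 7)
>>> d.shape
(7, 37)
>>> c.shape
()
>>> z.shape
(2, 2)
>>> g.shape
(5, 37)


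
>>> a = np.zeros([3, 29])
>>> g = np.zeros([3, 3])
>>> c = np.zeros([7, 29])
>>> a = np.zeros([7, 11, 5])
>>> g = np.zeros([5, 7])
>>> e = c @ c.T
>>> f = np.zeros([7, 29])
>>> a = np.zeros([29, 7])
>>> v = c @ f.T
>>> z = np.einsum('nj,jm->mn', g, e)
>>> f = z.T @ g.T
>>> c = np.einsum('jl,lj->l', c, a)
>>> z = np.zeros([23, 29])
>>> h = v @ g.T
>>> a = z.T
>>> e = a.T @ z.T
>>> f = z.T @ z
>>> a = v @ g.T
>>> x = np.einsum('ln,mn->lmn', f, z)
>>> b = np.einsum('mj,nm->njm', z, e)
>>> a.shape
(7, 5)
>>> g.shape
(5, 7)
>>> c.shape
(29,)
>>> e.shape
(23, 23)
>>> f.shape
(29, 29)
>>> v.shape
(7, 7)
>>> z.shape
(23, 29)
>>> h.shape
(7, 5)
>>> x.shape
(29, 23, 29)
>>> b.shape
(23, 29, 23)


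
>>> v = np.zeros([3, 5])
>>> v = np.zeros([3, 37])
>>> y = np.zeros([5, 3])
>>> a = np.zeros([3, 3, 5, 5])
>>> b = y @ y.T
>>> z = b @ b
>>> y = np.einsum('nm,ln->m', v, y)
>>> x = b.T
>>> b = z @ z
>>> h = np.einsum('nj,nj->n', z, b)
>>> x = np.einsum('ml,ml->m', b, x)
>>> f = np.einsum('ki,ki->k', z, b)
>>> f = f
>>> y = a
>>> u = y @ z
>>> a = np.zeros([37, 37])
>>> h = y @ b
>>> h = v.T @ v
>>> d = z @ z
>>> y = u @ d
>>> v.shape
(3, 37)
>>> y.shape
(3, 3, 5, 5)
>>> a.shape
(37, 37)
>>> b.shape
(5, 5)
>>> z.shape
(5, 5)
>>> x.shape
(5,)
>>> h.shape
(37, 37)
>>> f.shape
(5,)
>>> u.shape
(3, 3, 5, 5)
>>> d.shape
(5, 5)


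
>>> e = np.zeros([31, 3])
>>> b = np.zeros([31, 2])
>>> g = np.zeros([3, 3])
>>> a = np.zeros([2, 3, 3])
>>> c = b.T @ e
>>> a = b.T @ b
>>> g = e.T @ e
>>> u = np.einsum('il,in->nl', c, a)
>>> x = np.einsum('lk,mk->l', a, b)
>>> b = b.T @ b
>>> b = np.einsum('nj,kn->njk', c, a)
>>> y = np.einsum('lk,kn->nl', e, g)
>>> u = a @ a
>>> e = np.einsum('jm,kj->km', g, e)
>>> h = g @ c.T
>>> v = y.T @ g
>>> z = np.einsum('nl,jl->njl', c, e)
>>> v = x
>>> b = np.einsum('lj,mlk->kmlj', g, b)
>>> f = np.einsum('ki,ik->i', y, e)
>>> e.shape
(31, 3)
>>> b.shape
(2, 2, 3, 3)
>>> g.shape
(3, 3)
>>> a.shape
(2, 2)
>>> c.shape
(2, 3)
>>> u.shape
(2, 2)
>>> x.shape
(2,)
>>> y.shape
(3, 31)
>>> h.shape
(3, 2)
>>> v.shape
(2,)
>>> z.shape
(2, 31, 3)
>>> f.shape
(31,)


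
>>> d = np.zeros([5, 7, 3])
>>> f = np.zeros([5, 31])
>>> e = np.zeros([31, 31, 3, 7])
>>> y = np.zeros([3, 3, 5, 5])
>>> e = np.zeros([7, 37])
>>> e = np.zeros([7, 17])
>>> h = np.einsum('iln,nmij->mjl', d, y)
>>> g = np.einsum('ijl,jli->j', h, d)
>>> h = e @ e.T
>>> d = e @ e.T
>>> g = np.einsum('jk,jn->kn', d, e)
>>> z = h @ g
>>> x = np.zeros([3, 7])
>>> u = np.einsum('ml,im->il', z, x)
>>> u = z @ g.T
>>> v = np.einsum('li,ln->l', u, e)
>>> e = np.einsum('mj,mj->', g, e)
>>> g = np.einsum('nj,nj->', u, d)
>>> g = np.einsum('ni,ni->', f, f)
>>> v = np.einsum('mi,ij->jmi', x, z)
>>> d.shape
(7, 7)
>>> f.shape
(5, 31)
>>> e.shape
()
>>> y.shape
(3, 3, 5, 5)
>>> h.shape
(7, 7)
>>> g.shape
()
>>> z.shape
(7, 17)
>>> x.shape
(3, 7)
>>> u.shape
(7, 7)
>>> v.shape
(17, 3, 7)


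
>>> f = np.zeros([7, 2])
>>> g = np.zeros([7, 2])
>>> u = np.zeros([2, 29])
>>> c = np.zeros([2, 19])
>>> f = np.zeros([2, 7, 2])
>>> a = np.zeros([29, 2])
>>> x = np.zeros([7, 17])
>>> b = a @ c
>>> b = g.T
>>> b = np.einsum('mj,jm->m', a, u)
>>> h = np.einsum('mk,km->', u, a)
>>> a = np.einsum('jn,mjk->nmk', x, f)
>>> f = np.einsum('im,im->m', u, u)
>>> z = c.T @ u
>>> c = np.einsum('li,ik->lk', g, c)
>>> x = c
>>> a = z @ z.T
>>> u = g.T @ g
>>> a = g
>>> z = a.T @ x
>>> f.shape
(29,)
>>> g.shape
(7, 2)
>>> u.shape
(2, 2)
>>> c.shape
(7, 19)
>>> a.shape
(7, 2)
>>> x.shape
(7, 19)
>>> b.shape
(29,)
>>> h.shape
()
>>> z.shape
(2, 19)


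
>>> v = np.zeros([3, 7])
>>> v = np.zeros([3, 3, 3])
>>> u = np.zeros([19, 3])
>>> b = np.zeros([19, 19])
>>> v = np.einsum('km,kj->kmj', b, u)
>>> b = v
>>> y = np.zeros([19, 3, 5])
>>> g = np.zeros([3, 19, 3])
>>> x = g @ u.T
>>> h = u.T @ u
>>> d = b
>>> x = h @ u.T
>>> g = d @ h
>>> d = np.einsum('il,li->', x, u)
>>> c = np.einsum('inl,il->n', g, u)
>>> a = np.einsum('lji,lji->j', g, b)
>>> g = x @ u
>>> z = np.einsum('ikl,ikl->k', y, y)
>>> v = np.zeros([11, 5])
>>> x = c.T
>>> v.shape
(11, 5)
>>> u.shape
(19, 3)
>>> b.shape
(19, 19, 3)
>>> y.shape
(19, 3, 5)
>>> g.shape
(3, 3)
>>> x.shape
(19,)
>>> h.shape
(3, 3)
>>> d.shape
()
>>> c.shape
(19,)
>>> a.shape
(19,)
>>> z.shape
(3,)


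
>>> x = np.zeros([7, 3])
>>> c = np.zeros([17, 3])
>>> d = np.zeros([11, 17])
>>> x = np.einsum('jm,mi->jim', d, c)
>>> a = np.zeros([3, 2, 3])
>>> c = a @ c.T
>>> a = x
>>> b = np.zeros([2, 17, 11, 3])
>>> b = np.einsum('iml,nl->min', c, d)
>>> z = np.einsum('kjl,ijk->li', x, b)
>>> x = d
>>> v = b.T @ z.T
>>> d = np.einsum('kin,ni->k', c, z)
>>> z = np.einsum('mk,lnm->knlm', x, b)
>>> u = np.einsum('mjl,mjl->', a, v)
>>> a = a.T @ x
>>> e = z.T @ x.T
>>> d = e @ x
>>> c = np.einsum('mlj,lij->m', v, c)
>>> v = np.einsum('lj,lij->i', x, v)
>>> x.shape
(11, 17)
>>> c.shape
(11,)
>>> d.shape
(11, 2, 3, 17)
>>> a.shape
(17, 3, 17)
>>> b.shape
(2, 3, 11)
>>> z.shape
(17, 3, 2, 11)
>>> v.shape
(3,)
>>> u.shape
()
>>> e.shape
(11, 2, 3, 11)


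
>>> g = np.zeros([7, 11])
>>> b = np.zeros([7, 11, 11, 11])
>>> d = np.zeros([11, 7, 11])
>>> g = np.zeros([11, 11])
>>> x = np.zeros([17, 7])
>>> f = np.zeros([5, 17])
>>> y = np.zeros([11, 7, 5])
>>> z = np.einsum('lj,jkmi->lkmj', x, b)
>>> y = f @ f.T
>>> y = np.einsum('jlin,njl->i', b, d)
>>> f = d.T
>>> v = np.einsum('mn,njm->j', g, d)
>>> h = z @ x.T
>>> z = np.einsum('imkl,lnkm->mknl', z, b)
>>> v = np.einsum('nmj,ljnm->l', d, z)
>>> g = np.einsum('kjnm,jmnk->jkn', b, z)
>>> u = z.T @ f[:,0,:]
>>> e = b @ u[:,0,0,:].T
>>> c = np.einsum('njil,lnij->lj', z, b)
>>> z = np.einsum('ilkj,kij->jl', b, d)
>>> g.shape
(11, 7, 11)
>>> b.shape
(7, 11, 11, 11)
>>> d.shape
(11, 7, 11)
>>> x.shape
(17, 7)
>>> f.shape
(11, 7, 11)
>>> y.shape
(11,)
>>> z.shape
(11, 11)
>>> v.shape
(11,)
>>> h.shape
(17, 11, 11, 17)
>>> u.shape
(7, 11, 11, 11)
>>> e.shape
(7, 11, 11, 7)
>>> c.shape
(7, 11)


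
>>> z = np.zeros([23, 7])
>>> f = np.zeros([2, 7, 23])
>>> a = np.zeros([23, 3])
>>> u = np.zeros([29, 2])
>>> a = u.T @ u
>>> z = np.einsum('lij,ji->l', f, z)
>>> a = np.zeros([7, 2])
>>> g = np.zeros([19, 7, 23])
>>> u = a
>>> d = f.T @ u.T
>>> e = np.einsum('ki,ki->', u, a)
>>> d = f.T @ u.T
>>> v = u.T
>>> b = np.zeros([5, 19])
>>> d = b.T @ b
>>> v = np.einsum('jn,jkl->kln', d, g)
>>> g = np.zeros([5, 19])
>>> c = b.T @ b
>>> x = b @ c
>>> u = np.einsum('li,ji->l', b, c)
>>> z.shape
(2,)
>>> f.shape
(2, 7, 23)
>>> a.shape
(7, 2)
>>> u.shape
(5,)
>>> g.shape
(5, 19)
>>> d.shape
(19, 19)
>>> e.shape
()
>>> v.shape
(7, 23, 19)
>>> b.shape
(5, 19)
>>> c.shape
(19, 19)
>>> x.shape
(5, 19)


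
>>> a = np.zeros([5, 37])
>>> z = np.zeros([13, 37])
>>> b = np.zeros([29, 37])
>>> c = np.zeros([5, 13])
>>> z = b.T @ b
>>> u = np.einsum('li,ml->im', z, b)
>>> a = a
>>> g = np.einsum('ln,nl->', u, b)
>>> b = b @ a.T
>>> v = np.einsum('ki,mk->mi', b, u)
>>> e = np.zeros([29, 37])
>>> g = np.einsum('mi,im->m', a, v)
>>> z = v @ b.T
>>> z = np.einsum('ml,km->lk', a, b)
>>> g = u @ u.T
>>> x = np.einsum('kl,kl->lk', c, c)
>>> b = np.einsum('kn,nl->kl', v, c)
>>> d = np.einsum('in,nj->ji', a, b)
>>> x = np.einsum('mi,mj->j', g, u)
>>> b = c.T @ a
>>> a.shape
(5, 37)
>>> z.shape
(37, 29)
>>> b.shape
(13, 37)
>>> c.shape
(5, 13)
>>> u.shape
(37, 29)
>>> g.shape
(37, 37)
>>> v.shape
(37, 5)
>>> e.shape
(29, 37)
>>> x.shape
(29,)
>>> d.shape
(13, 5)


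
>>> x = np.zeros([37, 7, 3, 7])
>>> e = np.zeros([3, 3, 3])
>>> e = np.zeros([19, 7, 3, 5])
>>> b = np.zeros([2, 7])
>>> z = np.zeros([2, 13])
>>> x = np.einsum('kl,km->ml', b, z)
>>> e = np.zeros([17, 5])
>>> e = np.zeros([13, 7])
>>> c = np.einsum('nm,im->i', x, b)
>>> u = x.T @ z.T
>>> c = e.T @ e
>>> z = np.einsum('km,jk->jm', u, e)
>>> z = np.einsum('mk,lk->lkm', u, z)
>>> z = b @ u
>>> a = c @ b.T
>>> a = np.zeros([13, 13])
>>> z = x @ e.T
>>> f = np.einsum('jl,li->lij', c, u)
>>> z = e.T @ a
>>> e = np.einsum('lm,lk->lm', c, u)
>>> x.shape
(13, 7)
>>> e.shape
(7, 7)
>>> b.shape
(2, 7)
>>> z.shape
(7, 13)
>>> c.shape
(7, 7)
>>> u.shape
(7, 2)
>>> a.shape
(13, 13)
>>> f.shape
(7, 2, 7)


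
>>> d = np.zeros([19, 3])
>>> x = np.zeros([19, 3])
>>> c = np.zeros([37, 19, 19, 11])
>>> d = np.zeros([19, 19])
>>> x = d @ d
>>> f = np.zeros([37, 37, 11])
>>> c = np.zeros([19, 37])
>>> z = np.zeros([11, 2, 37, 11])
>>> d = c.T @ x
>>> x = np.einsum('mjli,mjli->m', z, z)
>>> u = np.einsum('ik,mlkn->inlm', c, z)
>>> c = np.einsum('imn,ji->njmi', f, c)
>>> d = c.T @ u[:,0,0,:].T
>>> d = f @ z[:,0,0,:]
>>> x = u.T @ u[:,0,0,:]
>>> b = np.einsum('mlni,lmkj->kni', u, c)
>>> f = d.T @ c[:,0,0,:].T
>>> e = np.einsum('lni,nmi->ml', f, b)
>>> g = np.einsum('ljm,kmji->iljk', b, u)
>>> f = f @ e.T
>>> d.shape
(37, 37, 11)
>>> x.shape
(11, 2, 11, 11)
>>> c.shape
(11, 19, 37, 37)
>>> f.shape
(11, 37, 2)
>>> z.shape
(11, 2, 37, 11)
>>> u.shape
(19, 11, 2, 11)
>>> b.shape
(37, 2, 11)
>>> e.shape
(2, 11)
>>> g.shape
(11, 37, 2, 19)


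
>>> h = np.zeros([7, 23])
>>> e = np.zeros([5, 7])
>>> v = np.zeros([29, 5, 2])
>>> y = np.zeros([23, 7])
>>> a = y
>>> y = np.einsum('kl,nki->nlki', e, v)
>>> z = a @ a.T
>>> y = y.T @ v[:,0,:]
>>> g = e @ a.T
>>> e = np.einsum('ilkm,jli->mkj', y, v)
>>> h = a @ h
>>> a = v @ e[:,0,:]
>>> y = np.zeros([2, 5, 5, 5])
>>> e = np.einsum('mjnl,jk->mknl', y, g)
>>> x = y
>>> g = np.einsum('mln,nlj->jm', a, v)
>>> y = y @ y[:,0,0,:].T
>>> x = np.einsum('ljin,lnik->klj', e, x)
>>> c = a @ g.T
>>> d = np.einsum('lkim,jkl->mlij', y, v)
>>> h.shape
(23, 23)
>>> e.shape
(2, 23, 5, 5)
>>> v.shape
(29, 5, 2)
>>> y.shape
(2, 5, 5, 2)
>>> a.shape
(29, 5, 29)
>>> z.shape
(23, 23)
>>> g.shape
(2, 29)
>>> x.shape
(5, 2, 23)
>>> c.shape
(29, 5, 2)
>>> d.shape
(2, 2, 5, 29)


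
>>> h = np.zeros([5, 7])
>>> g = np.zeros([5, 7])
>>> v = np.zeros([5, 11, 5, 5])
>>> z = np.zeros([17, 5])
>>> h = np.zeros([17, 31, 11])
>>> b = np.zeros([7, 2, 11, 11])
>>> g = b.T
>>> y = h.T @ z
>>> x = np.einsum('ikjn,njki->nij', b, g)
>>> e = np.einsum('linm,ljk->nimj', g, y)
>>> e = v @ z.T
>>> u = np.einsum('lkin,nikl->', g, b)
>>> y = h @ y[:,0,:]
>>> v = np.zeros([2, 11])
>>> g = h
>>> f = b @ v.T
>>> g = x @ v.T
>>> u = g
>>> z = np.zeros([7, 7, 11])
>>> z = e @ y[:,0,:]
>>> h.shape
(17, 31, 11)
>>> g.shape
(11, 7, 2)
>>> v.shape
(2, 11)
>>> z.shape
(5, 11, 5, 5)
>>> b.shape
(7, 2, 11, 11)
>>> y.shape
(17, 31, 5)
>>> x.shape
(11, 7, 11)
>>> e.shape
(5, 11, 5, 17)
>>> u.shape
(11, 7, 2)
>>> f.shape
(7, 2, 11, 2)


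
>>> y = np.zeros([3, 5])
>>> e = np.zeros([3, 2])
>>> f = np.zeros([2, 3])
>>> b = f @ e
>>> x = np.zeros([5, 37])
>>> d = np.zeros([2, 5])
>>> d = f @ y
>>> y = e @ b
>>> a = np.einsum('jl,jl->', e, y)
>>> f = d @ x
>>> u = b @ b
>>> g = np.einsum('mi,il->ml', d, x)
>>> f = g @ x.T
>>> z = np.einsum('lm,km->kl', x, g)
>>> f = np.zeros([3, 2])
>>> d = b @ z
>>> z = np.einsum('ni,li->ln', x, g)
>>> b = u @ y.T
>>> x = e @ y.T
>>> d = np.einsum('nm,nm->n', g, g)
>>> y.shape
(3, 2)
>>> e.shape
(3, 2)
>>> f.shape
(3, 2)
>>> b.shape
(2, 3)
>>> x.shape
(3, 3)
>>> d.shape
(2,)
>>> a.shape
()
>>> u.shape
(2, 2)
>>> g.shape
(2, 37)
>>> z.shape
(2, 5)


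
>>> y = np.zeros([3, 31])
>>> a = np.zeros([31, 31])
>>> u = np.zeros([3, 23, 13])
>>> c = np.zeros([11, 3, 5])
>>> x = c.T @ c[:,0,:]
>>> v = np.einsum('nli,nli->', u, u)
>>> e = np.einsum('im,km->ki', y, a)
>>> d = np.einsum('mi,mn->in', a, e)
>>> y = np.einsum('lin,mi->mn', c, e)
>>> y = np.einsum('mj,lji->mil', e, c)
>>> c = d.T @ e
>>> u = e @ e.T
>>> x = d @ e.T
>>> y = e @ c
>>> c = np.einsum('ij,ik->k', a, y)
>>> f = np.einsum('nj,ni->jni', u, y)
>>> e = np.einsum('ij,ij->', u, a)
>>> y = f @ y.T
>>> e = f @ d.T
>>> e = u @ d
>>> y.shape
(31, 31, 31)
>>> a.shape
(31, 31)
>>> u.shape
(31, 31)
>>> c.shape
(3,)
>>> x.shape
(31, 31)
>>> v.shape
()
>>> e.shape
(31, 3)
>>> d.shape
(31, 3)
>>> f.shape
(31, 31, 3)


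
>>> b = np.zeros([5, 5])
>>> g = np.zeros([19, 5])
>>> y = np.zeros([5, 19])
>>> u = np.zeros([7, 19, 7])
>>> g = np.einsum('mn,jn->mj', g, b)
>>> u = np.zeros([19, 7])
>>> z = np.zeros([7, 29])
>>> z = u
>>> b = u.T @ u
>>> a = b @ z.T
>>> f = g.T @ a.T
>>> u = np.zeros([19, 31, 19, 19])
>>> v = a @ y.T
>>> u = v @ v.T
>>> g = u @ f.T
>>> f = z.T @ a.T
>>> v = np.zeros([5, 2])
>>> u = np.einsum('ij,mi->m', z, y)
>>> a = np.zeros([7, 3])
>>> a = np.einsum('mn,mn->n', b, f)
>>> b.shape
(7, 7)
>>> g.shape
(7, 5)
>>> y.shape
(5, 19)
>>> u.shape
(5,)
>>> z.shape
(19, 7)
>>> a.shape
(7,)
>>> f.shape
(7, 7)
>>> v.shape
(5, 2)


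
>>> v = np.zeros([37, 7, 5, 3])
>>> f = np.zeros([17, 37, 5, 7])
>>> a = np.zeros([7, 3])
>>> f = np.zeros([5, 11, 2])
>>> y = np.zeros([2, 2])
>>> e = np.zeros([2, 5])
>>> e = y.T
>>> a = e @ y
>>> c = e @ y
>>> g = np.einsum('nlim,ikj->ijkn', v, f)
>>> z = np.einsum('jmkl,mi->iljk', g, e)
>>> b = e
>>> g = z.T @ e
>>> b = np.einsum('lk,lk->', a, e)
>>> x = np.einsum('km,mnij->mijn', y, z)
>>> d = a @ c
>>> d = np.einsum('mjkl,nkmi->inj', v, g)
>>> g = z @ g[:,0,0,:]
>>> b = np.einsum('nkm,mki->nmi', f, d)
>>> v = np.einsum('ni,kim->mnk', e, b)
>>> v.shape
(7, 2, 5)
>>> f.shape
(5, 11, 2)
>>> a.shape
(2, 2)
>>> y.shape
(2, 2)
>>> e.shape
(2, 2)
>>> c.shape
(2, 2)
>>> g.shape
(2, 37, 5, 2)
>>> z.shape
(2, 37, 5, 11)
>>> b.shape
(5, 2, 7)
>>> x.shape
(2, 5, 11, 37)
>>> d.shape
(2, 11, 7)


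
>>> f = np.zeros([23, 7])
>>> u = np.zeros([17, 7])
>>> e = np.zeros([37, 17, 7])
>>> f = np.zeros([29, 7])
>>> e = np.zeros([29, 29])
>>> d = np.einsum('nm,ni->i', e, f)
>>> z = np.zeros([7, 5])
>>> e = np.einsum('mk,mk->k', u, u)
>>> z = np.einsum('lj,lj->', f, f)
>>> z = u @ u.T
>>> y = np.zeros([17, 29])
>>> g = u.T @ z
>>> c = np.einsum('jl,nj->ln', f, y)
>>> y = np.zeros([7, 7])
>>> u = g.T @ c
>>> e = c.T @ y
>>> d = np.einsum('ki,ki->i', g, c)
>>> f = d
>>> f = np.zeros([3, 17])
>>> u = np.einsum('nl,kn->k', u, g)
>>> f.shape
(3, 17)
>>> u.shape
(7,)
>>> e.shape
(17, 7)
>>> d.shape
(17,)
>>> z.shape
(17, 17)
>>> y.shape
(7, 7)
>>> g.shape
(7, 17)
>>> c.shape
(7, 17)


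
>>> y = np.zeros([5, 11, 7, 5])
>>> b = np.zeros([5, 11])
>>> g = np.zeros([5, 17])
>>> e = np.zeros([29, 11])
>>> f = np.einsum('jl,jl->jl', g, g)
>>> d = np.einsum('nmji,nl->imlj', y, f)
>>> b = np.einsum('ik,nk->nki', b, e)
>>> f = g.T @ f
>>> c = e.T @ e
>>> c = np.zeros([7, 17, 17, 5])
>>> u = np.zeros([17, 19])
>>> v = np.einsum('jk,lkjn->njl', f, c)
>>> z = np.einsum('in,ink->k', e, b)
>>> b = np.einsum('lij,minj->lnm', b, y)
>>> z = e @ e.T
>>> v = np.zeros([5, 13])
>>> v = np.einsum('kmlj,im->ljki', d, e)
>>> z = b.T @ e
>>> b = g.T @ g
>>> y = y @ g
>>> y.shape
(5, 11, 7, 17)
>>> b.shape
(17, 17)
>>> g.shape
(5, 17)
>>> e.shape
(29, 11)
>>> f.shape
(17, 17)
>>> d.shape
(5, 11, 17, 7)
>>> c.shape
(7, 17, 17, 5)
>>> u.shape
(17, 19)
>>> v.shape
(17, 7, 5, 29)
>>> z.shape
(5, 7, 11)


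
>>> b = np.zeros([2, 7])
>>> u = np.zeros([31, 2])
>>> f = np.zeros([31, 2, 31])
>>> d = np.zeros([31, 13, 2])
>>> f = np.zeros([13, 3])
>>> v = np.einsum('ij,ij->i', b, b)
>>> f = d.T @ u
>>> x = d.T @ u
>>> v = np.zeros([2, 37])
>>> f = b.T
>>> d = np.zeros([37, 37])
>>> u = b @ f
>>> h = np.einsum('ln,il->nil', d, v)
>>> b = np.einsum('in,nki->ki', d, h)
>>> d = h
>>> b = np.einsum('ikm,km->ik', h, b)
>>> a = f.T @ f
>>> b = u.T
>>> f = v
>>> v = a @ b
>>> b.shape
(2, 2)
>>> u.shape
(2, 2)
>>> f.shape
(2, 37)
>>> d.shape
(37, 2, 37)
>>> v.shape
(2, 2)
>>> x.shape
(2, 13, 2)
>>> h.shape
(37, 2, 37)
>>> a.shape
(2, 2)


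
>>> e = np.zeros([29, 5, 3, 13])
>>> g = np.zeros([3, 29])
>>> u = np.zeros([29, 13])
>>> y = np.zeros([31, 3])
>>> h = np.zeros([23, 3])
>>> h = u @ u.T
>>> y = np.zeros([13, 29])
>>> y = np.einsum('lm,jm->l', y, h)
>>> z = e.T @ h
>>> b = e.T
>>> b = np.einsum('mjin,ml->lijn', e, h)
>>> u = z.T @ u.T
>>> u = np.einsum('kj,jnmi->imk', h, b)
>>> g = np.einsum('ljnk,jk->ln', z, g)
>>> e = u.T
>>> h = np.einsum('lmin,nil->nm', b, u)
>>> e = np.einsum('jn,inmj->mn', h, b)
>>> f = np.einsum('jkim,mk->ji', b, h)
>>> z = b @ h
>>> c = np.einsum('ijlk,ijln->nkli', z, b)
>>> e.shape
(5, 3)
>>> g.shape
(13, 5)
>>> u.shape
(13, 5, 29)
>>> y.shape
(13,)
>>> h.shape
(13, 3)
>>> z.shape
(29, 3, 5, 3)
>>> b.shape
(29, 3, 5, 13)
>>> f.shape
(29, 5)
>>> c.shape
(13, 3, 5, 29)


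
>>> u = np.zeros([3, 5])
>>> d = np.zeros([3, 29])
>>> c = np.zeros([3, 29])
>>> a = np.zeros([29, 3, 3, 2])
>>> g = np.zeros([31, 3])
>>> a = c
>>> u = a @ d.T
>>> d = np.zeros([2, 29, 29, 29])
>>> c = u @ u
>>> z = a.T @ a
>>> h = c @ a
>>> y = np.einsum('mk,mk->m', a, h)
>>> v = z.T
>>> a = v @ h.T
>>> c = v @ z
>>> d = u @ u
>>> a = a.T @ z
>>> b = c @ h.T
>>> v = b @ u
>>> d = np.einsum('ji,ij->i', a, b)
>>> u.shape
(3, 3)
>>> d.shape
(29,)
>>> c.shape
(29, 29)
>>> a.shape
(3, 29)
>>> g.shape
(31, 3)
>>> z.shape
(29, 29)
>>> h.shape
(3, 29)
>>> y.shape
(3,)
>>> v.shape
(29, 3)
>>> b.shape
(29, 3)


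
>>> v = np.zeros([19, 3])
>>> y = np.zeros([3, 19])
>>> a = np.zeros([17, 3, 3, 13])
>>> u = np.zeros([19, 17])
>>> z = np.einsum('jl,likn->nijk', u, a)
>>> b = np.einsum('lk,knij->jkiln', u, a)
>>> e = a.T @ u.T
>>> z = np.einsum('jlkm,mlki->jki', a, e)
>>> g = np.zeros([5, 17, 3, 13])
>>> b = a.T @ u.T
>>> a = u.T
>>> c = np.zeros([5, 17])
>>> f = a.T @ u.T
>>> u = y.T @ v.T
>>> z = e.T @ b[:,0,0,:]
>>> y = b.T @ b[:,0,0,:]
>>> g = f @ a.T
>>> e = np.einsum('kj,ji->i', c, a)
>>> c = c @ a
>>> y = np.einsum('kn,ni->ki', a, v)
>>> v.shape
(19, 3)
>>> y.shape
(17, 3)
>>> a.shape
(17, 19)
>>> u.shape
(19, 19)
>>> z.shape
(19, 3, 3, 19)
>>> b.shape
(13, 3, 3, 19)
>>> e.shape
(19,)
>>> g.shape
(19, 17)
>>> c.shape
(5, 19)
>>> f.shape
(19, 19)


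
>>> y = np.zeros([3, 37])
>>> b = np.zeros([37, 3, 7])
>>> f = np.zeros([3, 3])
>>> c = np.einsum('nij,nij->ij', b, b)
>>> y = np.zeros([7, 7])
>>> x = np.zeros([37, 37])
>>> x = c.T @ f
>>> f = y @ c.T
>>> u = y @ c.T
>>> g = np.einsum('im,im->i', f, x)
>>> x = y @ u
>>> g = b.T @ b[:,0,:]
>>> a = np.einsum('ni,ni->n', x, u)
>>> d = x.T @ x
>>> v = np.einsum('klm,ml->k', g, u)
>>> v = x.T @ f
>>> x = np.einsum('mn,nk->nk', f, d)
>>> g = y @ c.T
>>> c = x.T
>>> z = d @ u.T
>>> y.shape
(7, 7)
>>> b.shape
(37, 3, 7)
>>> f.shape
(7, 3)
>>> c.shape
(3, 3)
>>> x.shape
(3, 3)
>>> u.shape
(7, 3)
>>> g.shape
(7, 3)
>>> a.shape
(7,)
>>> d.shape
(3, 3)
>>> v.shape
(3, 3)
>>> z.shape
(3, 7)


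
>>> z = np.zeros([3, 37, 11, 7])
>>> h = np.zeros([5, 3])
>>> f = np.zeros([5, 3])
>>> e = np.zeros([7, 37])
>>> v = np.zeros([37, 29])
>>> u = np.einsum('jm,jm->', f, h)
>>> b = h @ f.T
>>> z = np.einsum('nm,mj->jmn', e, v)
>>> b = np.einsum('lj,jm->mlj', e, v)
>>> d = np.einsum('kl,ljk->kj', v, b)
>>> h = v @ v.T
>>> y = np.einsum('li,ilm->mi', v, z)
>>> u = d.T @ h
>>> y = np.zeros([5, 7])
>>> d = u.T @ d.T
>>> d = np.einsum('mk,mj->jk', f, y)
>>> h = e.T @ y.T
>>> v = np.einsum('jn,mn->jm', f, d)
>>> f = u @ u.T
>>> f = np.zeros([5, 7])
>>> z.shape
(29, 37, 7)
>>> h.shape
(37, 5)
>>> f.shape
(5, 7)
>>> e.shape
(7, 37)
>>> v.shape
(5, 7)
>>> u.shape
(7, 37)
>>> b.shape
(29, 7, 37)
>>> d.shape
(7, 3)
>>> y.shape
(5, 7)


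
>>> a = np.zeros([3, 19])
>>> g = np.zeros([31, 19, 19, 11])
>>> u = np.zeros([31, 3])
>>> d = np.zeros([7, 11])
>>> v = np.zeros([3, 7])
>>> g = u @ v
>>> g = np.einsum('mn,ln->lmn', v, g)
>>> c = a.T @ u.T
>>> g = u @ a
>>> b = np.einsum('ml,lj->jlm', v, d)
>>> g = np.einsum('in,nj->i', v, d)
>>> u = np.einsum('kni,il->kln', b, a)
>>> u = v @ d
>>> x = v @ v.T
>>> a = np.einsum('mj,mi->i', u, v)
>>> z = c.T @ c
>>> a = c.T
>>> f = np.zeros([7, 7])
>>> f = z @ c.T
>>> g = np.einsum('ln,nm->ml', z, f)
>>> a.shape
(31, 19)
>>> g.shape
(19, 31)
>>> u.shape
(3, 11)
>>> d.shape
(7, 11)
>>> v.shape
(3, 7)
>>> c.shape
(19, 31)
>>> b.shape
(11, 7, 3)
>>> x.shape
(3, 3)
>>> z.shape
(31, 31)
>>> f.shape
(31, 19)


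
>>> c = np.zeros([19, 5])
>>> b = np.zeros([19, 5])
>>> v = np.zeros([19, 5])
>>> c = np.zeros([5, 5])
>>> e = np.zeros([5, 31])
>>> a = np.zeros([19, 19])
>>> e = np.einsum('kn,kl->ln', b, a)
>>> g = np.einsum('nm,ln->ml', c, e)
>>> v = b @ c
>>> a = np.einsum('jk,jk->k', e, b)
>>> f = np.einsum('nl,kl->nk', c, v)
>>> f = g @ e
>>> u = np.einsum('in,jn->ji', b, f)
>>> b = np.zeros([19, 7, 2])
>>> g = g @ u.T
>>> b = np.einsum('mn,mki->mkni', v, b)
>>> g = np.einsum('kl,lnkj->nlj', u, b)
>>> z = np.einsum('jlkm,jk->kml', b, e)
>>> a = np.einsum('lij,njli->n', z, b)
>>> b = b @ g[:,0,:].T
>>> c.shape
(5, 5)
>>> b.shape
(19, 7, 5, 7)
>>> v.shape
(19, 5)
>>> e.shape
(19, 5)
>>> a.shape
(19,)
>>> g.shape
(7, 19, 2)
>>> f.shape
(5, 5)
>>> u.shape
(5, 19)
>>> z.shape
(5, 2, 7)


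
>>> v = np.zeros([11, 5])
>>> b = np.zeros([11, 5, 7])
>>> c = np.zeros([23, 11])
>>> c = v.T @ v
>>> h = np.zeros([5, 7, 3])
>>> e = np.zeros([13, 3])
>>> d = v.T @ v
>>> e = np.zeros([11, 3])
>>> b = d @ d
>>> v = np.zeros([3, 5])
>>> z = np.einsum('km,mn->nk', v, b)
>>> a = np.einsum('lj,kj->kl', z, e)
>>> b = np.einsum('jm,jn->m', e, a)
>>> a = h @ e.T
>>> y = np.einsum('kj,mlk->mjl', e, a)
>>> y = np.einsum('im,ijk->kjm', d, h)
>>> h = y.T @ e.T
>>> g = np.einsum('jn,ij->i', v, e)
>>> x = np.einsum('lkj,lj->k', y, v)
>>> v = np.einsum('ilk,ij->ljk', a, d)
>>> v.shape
(7, 5, 11)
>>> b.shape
(3,)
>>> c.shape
(5, 5)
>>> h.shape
(5, 7, 11)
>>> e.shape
(11, 3)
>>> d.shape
(5, 5)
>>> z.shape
(5, 3)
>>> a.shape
(5, 7, 11)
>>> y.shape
(3, 7, 5)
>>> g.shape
(11,)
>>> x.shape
(7,)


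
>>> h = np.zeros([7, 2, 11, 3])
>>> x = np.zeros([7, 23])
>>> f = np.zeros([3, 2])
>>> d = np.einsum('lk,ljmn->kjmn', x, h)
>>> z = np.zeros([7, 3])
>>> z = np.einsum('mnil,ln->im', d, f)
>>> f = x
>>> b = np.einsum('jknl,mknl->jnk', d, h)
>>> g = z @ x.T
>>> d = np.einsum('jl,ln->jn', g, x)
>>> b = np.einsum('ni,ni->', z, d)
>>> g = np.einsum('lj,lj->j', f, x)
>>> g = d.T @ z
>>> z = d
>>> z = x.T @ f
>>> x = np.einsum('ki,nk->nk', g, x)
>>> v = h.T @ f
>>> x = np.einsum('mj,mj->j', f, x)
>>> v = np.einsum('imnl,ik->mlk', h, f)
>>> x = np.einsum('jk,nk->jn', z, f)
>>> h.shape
(7, 2, 11, 3)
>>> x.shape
(23, 7)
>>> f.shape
(7, 23)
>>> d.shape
(11, 23)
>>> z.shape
(23, 23)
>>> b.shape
()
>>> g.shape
(23, 23)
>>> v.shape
(2, 3, 23)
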